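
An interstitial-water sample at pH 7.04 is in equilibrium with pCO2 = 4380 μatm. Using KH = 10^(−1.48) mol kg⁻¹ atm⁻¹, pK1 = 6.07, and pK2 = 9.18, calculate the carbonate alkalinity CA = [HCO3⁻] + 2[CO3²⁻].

[CO2*] = KH · pCO2 = 10^(−1.48) × 4380×10^-6 = 1.450×10^-4 mol/kg
α₀ = 1/(1 + K1/[H⁺] + K1K2/[H⁺]²) = 1/(1 + 10^+0.97 + 10^-1.17) = 0.09615
DIC = [CO2*]/α₀ = 1.450×10^-4 / 0.09615 = 1.508 mmol/kg
CA = (α₁ + 2α₂)·DIC = (0.8973 + 2×0.006501) × 1.508 = 1.37 mmol/kg

CA = 1.37 mmol/kg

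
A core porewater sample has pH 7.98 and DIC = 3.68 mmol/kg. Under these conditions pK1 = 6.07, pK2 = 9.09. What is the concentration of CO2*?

α₀ = 1 / (1 + K1/[H⁺] + K1K2/[H⁺]²) = 1 / (1 + 10^+1.91 + 10^+0.80)
   = 1 / (1 + 81.283 + 6.3096) = 1/88.593 = 0.01129
[CO2*] = α₀ × DIC = 0.01129 × 3.68 = 0.0415 mmol/kg

[CO2*] = 0.0415 mmol/kg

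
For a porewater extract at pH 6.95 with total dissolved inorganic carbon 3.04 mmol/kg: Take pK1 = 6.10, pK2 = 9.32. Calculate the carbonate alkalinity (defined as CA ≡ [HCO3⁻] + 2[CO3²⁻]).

CA = [HCO3⁻] + 2[CO3²⁻] = (α₁ + 2α₂)·DIC
At pH 6.95: [H⁺]/K1 = 10^-0.85 = 0.14125, K2/[H⁺] = 10^-2.37 = 0.0042658
α₁ = 1/(1 + 0.14125 + 0.0042658) = 1/1.1455 = 0.8730; α₂ = α₁·K2/[H⁺] = 0.003724
α₁ + 2α₂ = 0.8804
CA = 0.8804 × 3.04 = 2.68 mmol/kg

CA = 2.68 mmol/kg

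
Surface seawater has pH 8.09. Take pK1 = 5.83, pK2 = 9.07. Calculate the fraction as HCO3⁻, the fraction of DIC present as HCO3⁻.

α₁ = 1 / (1 + [H⁺]/K1 + K2/[H⁺]) = 1 / (1 + 10^-2.26 + 10^-0.98)
   = 1 / (1 + 0.0054954 + 0.10471) = 1/1.1102 = 0.9007

α₁ = 0.901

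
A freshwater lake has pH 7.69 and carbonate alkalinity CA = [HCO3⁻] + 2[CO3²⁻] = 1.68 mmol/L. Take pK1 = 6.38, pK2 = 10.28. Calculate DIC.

CA = [HCO3⁻] + 2[CO3²⁻] = (α₁ + 2α₂)·DIC
At pH 7.69: [H⁺]/K1 = 10^-1.31 = 0.048978, K2/[H⁺] = 10^-2.59 = 0.0025704
α₁ = 1/(1 + 0.048978 + 0.0025704) = 1/1.0515 = 0.9510; α₂ = α₁·K2/[H⁺] = 0.002444
α₁ + 2α₂ = 0.9559
DIC = CA / (α₁ + 2α₂) = 1.68 / 0.9559 = 1.76 mmol/L

DIC = 1.76 mmol/L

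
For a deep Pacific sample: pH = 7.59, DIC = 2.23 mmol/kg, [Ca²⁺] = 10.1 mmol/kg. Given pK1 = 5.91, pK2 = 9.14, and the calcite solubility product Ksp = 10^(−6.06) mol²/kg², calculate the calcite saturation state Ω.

α₂ = 1 / (1 + [H⁺]/K2 + [H⁺]²/(K1K2)) = 1 / (1 + 10^+1.55 + 10^-0.13)
   = 1 / (1 + 35.481 + 0.74131) = 1/37.223 = 0.02687
[CO3²⁻] = α₂ × DIC = 0.02687 × 2.23 = 0.05991 mmol/kg
Ksp = 10^(−6.06) = 8.710×10^-7
Ω = [Ca²⁺][CO3²⁻]/Ksp = (10.1×10^-3)(5.991×10^-5) / 8.710×10^-7 = 0.695

Ω = 0.695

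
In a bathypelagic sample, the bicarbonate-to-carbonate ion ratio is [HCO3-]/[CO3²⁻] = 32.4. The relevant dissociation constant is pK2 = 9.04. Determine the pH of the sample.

pH = 7.53

From K2 = [H⁺][CO3²⁻]/[HCO3-]:  pH = pK2 − log₁₀([HCO3-]/[CO3²⁻])
log₁₀(32.4) = +1.511
pH = 9.04 − (+1.511) = 7.53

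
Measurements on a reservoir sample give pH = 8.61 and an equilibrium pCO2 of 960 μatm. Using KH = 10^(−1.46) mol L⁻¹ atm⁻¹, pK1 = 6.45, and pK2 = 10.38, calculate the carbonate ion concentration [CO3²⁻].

[CO3²⁻] = 0.0817 mmol/L

[CO2*] = KH · pCO2 = 10^(−1.46) × 960×10^-6 = 3.329×10^-5 mol/L
α₀ = 1/(1 + K1/[H⁺] + K1K2/[H⁺]²) = 1/(1 + 10^+2.16 + 10^+0.39) = 0.006757
DIC = [CO2*]/α₀ = 3.329×10^-5 / 0.006757 = 4.926 mmol/L
[CO3²⁻] = α₂·DIC; α₂ = 0.01659, so [CO3²⁻] = 0.01659 × 4.926 = 0.0817 mmol/L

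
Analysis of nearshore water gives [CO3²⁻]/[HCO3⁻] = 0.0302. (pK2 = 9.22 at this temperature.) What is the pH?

From K2 = [H⁺][CO3²⁻]/[HCO3⁻]:  pH = pK2 + log₁₀([CO3²⁻]/[HCO3⁻])
log₁₀(0.0302) = -1.520
pH = 9.22 + (-1.520) = 7.70

pH = 7.70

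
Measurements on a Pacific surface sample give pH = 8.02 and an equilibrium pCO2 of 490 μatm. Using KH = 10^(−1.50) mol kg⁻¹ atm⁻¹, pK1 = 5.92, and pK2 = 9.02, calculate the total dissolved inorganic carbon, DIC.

[CO2*] = KH · pCO2 = 10^(−1.50) × 490×10^-6 = 1.550×10^-5 mol/kg
α₀ = 1/(1 + K1/[H⁺] + K1K2/[H⁺]²) = 1/(1 + 10^+2.10 + 10^+1.10) = 0.007169
DIC = [CO2*]/α₀ = 1.550×10^-5 / 0.007169 = 2.16 mmol/kg

DIC = 2.16 mmol/kg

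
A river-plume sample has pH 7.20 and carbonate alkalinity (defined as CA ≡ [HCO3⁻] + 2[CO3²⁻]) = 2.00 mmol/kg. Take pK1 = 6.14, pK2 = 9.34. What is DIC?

CA = [HCO3⁻] + 2[CO3²⁻] = (α₁ + 2α₂)·DIC
At pH 7.20: [H⁺]/K1 = 10^-1.06 = 0.087096, K2/[H⁺] = 10^-2.14 = 0.0072444
α₁ = 1/(1 + 0.087096 + 0.0072444) = 1/1.0943 = 0.9138; α₂ = α₁·K2/[H⁺] = 0.006620
α₁ + 2α₂ = 0.9270
DIC = CA / (α₁ + 2α₂) = 2.00 / 0.9270 = 2.16 mmol/kg

DIC = 2.16 mmol/kg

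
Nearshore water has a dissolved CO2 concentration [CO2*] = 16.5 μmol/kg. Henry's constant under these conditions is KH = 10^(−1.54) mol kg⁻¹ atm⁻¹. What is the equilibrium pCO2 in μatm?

pCO2 = 572 μatm

KH = 10^(−1.54) = 2.884×10^-2 mol kg⁻¹ atm⁻¹
pCO2 = [CO2*]/KH = 16.5×10^-6 / 2.884×10^-2 = 5.72×10^-4 atm = 572 μatm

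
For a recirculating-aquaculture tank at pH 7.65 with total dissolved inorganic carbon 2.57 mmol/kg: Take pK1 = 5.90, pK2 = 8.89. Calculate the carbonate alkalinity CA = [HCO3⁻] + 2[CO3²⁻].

CA = 2.67 mmol/kg

CA = [HCO3⁻] + 2[CO3²⁻] = (α₁ + 2α₂)·DIC
At pH 7.65: [H⁺]/K1 = 10^-1.75 = 0.017783, K2/[H⁺] = 10^-1.24 = 0.057544
α₁ = 1/(1 + 0.017783 + 0.057544) = 1/1.0753 = 0.9299; α₂ = α₁·K2/[H⁺] = 0.05351
α₁ + 2α₂ = 1.0370
CA = 1.0370 × 2.57 = 2.67 mmol/kg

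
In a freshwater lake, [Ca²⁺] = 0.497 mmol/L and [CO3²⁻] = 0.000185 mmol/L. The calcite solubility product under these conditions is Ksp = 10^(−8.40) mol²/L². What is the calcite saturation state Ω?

Ksp = 10^(−8.40) = 3.981×10^-9
Ω = [Ca²⁺][CO3²⁻]/Ksp = (0.497×10^-3)(0.000185×10^-3) / 3.981×10^-9 = 0.0231

Ω = 0.0231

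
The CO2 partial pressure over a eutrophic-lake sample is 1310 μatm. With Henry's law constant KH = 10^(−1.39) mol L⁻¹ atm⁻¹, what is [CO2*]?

KH = 10^(−1.39) = 4.074×10^-2 mol L⁻¹ atm⁻¹
[CO2*] = KH · pCO2 = 4.074×10^-2 × 1310×10^-6 atm = 5.34×10^-5 mol/L

[CO2*] = 53.4 μmol/L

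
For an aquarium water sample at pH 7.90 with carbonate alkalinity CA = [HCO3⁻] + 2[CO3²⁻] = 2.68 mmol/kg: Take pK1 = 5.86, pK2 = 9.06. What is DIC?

DIC = 2.54 mmol/kg

CA = [HCO3⁻] + 2[CO3²⁻] = (α₁ + 2α₂)·DIC
At pH 7.90: [H⁺]/K1 = 10^-2.04 = 0.0091201, K2/[H⁺] = 10^-1.16 = 0.069183
α₁ = 1/(1 + 0.0091201 + 0.069183) = 1/1.0783 = 0.9274; α₂ = α₁·K2/[H⁺] = 0.06416
α₁ + 2α₂ = 1.0557
DIC = CA / (α₁ + 2α₂) = 2.68 / 1.0557 = 2.54 mmol/kg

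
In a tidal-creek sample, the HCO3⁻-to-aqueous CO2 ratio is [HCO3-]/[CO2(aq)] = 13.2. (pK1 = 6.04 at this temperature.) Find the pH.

From K1 = [H⁺][HCO3-]/[CO2(aq)]:  pH = pK1 + log₁₀([HCO3-]/[CO2(aq)])
log₁₀(13.2) = +1.121
pH = 6.04 + (+1.121) = 7.16

pH = 7.16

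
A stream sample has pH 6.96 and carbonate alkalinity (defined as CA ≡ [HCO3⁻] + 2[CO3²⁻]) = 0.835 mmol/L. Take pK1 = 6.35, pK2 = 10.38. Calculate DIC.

CA = [HCO3⁻] + 2[CO3²⁻] = (α₁ + 2α₂)·DIC
At pH 6.96: [H⁺]/K1 = 10^-0.61 = 0.24547, K2/[H⁺] = 10^-3.42 = 0.00038019
α₁ = 1/(1 + 0.24547 + 0.00038019) = 1/1.2459 = 0.8027; α₂ = α₁·K2/[H⁺] = 0.0003052
α₁ + 2α₂ = 0.8033
DIC = CA / (α₁ + 2α₂) = 0.835 / 0.8033 = 1.04 mmol/L

DIC = 1.04 mmol/L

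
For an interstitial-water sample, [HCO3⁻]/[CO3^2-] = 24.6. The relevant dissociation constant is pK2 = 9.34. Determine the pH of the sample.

pH = 7.95

From K2 = [H⁺][CO3^2-]/[HCO3⁻]:  pH = pK2 − log₁₀([HCO3⁻]/[CO3^2-])
log₁₀(24.6) = +1.391
pH = 9.34 − (+1.391) = 7.95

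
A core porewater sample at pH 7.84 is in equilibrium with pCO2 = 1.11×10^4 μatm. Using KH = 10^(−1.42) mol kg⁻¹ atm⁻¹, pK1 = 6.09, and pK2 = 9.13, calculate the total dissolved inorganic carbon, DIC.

[CO2*] = KH · pCO2 = 10^(−1.42) × 1.11×10^4×10^-6 = 4.220×10^-4 mol/kg
α₀ = 1/(1 + K1/[H⁺] + K1K2/[H⁺]²) = 1/(1 + 10^+1.75 + 10^+0.46) = 0.01663
DIC = [CO2*]/α₀ = 4.220×10^-4 / 0.01663 = 25.4 mmol/kg

DIC = 25.4 mmol/kg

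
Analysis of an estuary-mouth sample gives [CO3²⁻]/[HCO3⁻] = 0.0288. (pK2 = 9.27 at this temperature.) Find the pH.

pH = 7.73

From K2 = [H⁺][CO3²⁻]/[HCO3⁻]:  pH = pK2 + log₁₀([CO3²⁻]/[HCO3⁻])
log₁₀(0.0288) = -1.541
pH = 9.27 + (-1.541) = 7.73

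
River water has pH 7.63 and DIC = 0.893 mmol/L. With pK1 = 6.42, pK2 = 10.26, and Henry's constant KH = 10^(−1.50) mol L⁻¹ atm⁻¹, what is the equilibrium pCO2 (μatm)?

pCO2 = 1640 μatm

α₀ = 1 / (1 + K1/[H⁺] + K1K2/[H⁺]²) = 1 / (1 + 10^+1.21 + 10^-1.42)
   = 1 / (1 + 16.218 + 0.038019) = 1/17.256 = 0.05795
[CO2*] = α₀ × DIC = 0.05795 × 0.893 = 0.05175 mmol/L
pCO2 = [CO2*]/KH = 5.175×10^-5 / 3.162×10^-2 = 1640 μatm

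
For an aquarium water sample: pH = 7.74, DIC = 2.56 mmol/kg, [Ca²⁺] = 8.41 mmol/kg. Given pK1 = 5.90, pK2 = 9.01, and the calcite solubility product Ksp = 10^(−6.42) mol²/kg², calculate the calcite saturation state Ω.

Ω = 2.85

α₂ = 1 / (1 + [H⁺]/K2 + [H⁺]²/(K1K2)) = 1 / (1 + 10^+1.27 + 10^-0.57)
   = 1 / (1 + 18.621 + 0.26915) = 1/19.890 = 0.05028
[CO3²⁻] = α₂ × DIC = 0.05028 × 2.56 = 0.1287 mmol/kg
Ksp = 10^(−6.42) = 3.802×10^-7
Ω = [Ca²⁺][CO3²⁻]/Ksp = (8.41×10^-3)(1.287×10^-4) / 3.802×10^-7 = 2.85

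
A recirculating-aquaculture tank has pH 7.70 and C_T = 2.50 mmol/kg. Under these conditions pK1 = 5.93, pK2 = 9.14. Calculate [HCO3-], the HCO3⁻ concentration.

[HCO3⁻] = 2.37 mmol/kg

α₁ = 1 / (1 + [H⁺]/K1 + K2/[H⁺]) = 1 / (1 + 10^-1.77 + 10^-1.44)
   = 1 / (1 + 0.016982 + 0.036308) = 1/1.0533 = 0.9494
[HCO3⁻] = α₁ × DIC = 0.9494 × 2.50 = 2.37 mmol/kg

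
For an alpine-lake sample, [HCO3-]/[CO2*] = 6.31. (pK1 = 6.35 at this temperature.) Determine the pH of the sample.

pH = 7.15

From K1 = [H⁺][HCO3-]/[CO2*]:  pH = pK1 + log₁₀([HCO3-]/[CO2*])
log₁₀(6.31) = +0.800
pH = 6.35 + (+0.800) = 7.15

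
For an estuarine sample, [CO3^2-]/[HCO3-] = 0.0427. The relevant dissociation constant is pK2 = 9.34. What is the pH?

pH = 7.97

From K2 = [H⁺][CO3^2-]/[HCO3-]:  pH = pK2 + log₁₀([CO3^2-]/[HCO3-])
log₁₀(0.0427) = -1.370
pH = 9.34 + (-1.370) = 7.97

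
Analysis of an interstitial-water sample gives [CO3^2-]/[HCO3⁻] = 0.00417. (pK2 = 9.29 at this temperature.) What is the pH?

From K2 = [H⁺][CO3^2-]/[HCO3⁻]:  pH = pK2 + log₁₀([CO3^2-]/[HCO3⁻])
log₁₀(0.00417) = -2.380
pH = 9.29 + (-2.380) = 6.91

pH = 6.91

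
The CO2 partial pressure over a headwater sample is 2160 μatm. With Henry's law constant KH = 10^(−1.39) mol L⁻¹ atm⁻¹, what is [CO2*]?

KH = 10^(−1.39) = 4.074×10^-2 mol L⁻¹ atm⁻¹
[CO2*] = KH · pCO2 = 4.074×10^-2 × 2160×10^-6 atm = 8.80×10^-5 mol/L

[CO2*] = 88.0 μmol/L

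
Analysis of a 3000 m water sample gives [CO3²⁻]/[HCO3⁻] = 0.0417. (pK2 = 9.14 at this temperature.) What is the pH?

From K2 = [H⁺][CO3²⁻]/[HCO3⁻]:  pH = pK2 + log₁₀([CO3²⁻]/[HCO3⁻])
log₁₀(0.0417) = -1.380
pH = 9.14 + (-1.380) = 7.76

pH = 7.76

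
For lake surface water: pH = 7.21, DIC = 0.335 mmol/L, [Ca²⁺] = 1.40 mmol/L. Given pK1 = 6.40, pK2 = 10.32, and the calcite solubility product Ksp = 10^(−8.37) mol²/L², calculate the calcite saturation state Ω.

Ω = 0.0738

α₂ = 1 / (1 + [H⁺]/K2 + [H⁺]²/(K1K2)) = 1 / (1 + 10^+3.11 + 10^+2.30)
   = 1 / (1 + 1288.2 + 199.53) = 1/1488.8 = 0.0006717
[CO3²⁻] = α₂ × DIC = 0.0006717 × 0.335 = 0.0002250 mmol/L = 0.2250 μmol/L
Ksp = 10^(−8.37) = 4.266×10^-9
Ω = [Ca²⁺][CO3²⁻]/Ksp = (1.40×10^-3)(2.250×10^-7) / 4.266×10^-9 = 0.0738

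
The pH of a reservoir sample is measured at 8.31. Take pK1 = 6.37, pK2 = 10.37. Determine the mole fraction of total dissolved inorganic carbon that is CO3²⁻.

α₂ = 1 / (1 + [H⁺]/K2 + [H⁺]²/(K1K2)) = 1 / (1 + 10^+2.06 + 10^+0.12)
   = 1 / (1 + 114.82 + 1.3183) = 1/117.13 = 0.008537

α₂ = 0.00854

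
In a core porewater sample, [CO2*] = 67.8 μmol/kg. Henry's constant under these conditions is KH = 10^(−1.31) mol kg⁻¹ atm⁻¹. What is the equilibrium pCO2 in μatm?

KH = 10^(−1.31) = 4.898×10^-2 mol kg⁻¹ atm⁻¹
pCO2 = [CO2*]/KH = 67.8×10^-6 / 4.898×10^-2 = 1.38×10^-3 atm = 1380 μatm

pCO2 = 1380 μatm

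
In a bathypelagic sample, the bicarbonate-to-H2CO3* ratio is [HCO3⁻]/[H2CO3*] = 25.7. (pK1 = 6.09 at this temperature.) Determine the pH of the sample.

From K1 = [H⁺][HCO3⁻]/[H2CO3*]:  pH = pK1 + log₁₀([HCO3⁻]/[H2CO3*])
log₁₀(25.7) = +1.410
pH = 6.09 + (+1.410) = 7.50

pH = 7.50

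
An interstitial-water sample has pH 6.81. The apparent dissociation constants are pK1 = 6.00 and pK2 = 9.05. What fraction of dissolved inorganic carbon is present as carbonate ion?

α₂ = 1 / (1 + [H⁺]/K2 + [H⁺]²/(K1K2)) = 1 / (1 + 10^+2.24 + 10^+1.43)
   = 1 / (1 + 173.78 + 26.915) = 1/201.70 = 0.004958

α₂ = 0.00496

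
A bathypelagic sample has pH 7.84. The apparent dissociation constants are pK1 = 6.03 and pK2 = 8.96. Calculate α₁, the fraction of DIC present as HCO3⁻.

α₁ = 0.916

α₁ = 1 / (1 + [H⁺]/K1 + K2/[H⁺]) = 1 / (1 + 10^-1.81 + 10^-1.12)
   = 1 / (1 + 0.015488 + 0.075858) = 1/1.0913 = 0.9163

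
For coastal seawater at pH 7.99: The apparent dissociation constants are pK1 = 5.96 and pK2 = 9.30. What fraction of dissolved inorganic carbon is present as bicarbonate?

α₁ = 1 / (1 + [H⁺]/K1 + K2/[H⁺]) = 1 / (1 + 10^-2.03 + 10^-1.31)
   = 1 / (1 + 0.0093325 + 0.048978) = 1/1.0583 = 0.9449

α₁ = 0.945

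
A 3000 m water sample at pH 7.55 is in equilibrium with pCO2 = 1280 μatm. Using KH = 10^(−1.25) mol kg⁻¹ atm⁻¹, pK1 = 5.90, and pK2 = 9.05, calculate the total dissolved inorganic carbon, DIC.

[CO2*] = KH · pCO2 = 10^(−1.25) × 1280×10^-6 = 7.198×10^-5 mol/kg
α₀ = 1/(1 + K1/[H⁺] + K1K2/[H⁺]²) = 1/(1 + 10^+1.65 + 10^+0.15) = 0.02124
DIC = [CO2*]/α₀ = 7.198×10^-5 / 0.02124 = 3.39 mmol/kg

DIC = 3.39 mmol/kg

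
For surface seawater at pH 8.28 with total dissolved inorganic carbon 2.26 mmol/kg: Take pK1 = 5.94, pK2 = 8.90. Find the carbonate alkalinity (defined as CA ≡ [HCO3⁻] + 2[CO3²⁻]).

CA = 2.69 mmol/kg

CA = [HCO3⁻] + 2[CO3²⁻] = (α₁ + 2α₂)·DIC
At pH 8.28: [H⁺]/K1 = 10^-2.34 = 0.0045709, K2/[H⁺] = 10^-0.62 = 0.23988
α₁ = 1/(1 + 0.0045709 + 0.23988) = 1/1.2445 = 0.8036; α₂ = α₁·K2/[H⁺] = 0.1928
α₁ + 2α₂ = 1.1891
CA = 1.1891 × 2.26 = 2.69 mmol/kg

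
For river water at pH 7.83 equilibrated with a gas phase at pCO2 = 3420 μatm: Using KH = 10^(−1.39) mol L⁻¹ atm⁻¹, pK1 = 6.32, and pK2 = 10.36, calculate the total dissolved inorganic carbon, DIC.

[CO2*] = KH · pCO2 = 10^(−1.39) × 3420×10^-6 = 1.393×10^-4 mol/L
α₀ = 1/(1 + K1/[H⁺] + K1K2/[H⁺]²) = 1/(1 + 10^+1.51 + 10^-1.02) = 0.02989
DIC = [CO2*]/α₀ = 1.393×10^-4 / 0.02989 = 4.66 mmol/L

DIC = 4.66 mmol/L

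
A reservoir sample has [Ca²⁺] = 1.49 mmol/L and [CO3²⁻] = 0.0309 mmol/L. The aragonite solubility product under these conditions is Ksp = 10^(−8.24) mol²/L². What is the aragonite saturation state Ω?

Ksp = 10^(−8.24) = 5.754×10^-9
Ω = [Ca²⁺][CO3²⁻]/Ksp = (1.49×10^-3)(0.0309×10^-3) / 5.754×10^-9 = 8.00

Ω = 8.00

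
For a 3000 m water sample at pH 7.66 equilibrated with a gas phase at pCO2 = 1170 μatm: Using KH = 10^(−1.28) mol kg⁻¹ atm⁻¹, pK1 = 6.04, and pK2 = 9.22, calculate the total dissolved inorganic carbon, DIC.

[CO2*] = KH · pCO2 = 10^(−1.28) × 1170×10^-6 = 6.140×10^-5 mol/kg
α₀ = 1/(1 + K1/[H⁺] + K1K2/[H⁺]²) = 1/(1 + 10^+1.62 + 10^+0.06) = 0.02281
DIC = [CO2*]/α₀ = 6.140×10^-5 / 0.02281 = 2.69 mmol/kg

DIC = 2.69 mmol/kg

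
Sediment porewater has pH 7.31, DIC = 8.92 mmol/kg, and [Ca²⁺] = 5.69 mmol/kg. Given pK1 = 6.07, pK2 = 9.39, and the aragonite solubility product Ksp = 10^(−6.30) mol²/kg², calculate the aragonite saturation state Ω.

α₂ = 1 / (1 + [H⁺]/K2 + [H⁺]²/(K1K2)) = 1 / (1 + 10^+2.08 + 10^+0.84)
   = 1 / (1 + 120.23 + 6.9183) = 1/128.14 = 0.007804
[CO3²⁻] = α₂ × DIC = 0.007804 × 8.92 = 0.06961 mmol/kg
Ksp = 10^(−6.30) = 5.012×10^-7
Ω = [Ca²⁺][CO3²⁻]/Ksp = (5.69×10^-3)(6.961×10^-5) / 5.012×10^-7 = 0.790

Ω = 0.790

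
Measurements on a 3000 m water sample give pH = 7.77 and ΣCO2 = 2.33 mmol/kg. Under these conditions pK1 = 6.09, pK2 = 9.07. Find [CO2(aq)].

[CO2*] = 0.0455 mmol/kg

α₀ = 1 / (1 + K1/[H⁺] + K1K2/[H⁺]²) = 1 / (1 + 10^+1.68 + 10^+0.38)
   = 1 / (1 + 47.863 + 2.3988) = 1/51.262 = 0.01951
[CO2*] = α₀ × DIC = 0.01951 × 2.33 = 0.0455 mmol/kg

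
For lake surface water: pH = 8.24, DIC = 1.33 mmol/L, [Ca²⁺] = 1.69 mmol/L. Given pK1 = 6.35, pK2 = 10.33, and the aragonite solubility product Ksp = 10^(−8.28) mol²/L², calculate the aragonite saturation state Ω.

Ω = 3.41

α₂ = 1 / (1 + [H⁺]/K2 + [H⁺]²/(K1K2)) = 1 / (1 + 10^+2.09 + 10^+0.20)
   = 1 / (1 + 123.03 + 1.5849) = 1/125.61 = 0.007961
[CO3²⁻] = α₂ × DIC = 0.007961 × 1.33 = 0.01059 mmol/L = 10.59 μmol/L
Ksp = 10^(−8.28) = 5.248×10^-9
Ω = [Ca²⁺][CO3²⁻]/Ksp = (1.69×10^-3)(1.059×10^-5) / 5.248×10^-9 = 3.41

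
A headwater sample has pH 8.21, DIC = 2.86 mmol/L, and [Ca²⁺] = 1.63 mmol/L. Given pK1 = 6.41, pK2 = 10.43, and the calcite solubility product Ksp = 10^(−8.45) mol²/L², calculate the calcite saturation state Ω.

α₂ = 1 / (1 + [H⁺]/K2 + [H⁺]²/(K1K2)) = 1 / (1 + 10^+2.22 + 10^+0.42)
   = 1 / (1 + 165.96 + 2.6303) = 1/169.59 = 0.005897
[CO3²⁻] = α₂ × DIC = 0.005897 × 2.86 = 0.01686 mmol/L = 16.86 μmol/L
Ksp = 10^(−8.45) = 3.548×10^-9
Ω = [Ca²⁺][CO3²⁻]/Ksp = (1.63×10^-3)(1.686×10^-5) / 3.548×10^-9 = 7.75

Ω = 7.75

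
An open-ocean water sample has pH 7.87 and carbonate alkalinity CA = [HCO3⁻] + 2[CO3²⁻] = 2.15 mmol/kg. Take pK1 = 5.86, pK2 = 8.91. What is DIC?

DIC = 2.00 mmol/kg

CA = [HCO3⁻] + 2[CO3²⁻] = (α₁ + 2α₂)·DIC
At pH 7.87: [H⁺]/K1 = 10^-2.01 = 0.0097724, K2/[H⁺] = 10^-1.04 = 0.091201
α₁ = 1/(1 + 0.0097724 + 0.091201) = 1/1.1010 = 0.9083; α₂ = α₁·K2/[H⁺] = 0.08284
α₁ + 2α₂ = 1.0740
DIC = CA / (α₁ + 2α₂) = 2.15 / 1.0740 = 2.00 mmol/kg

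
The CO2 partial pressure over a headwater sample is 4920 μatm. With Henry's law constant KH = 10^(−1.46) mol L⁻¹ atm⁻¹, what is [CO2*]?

KH = 10^(−1.46) = 3.467×10^-2 mol L⁻¹ atm⁻¹
[CO2*] = KH · pCO2 = 3.467×10^-2 × 4920×10^-6 atm = 1.71×10^-4 mol/L

[CO2*] = 171 μmol/L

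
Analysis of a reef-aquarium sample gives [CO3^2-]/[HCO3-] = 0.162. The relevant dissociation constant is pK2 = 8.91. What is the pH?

From K2 = [H⁺][CO3^2-]/[HCO3-]:  pH = pK2 + log₁₀([CO3^2-]/[HCO3-])
log₁₀(0.162) = -0.790
pH = 8.91 + (-0.790) = 8.12

pH = 8.12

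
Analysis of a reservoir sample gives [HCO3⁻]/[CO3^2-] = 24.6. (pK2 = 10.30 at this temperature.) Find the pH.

From K2 = [H⁺][CO3^2-]/[HCO3⁻]:  pH = pK2 − log₁₀([HCO3⁻]/[CO3^2-])
log₁₀(24.6) = +1.391
pH = 10.30 − (+1.391) = 8.91

pH = 8.91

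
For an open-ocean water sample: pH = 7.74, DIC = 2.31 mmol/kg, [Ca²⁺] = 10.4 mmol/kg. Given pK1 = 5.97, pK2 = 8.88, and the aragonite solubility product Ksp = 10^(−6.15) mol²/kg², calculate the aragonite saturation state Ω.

Ω = 2.26

α₂ = 1 / (1 + [H⁺]/K2 + [H⁺]²/(K1K2)) = 1 / (1 + 10^+1.14 + 10^-0.63)
   = 1 / (1 + 13.804 + 0.23442) = 1/15.038 = 0.06650
[CO3²⁻] = α₂ × DIC = 0.06650 × 2.31 = 0.1536 mmol/kg
Ksp = 10^(−6.15) = 7.079×10^-7
Ω = [Ca²⁺][CO3²⁻]/Ksp = (10.4×10^-3)(1.536×10^-4) / 7.079×10^-7 = 2.26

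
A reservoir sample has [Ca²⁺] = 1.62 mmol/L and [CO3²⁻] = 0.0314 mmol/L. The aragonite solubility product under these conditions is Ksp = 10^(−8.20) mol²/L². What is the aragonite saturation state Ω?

Ω = 8.06

Ksp = 10^(−8.20) = 6.310×10^-9
Ω = [Ca²⁺][CO3²⁻]/Ksp = (1.62×10^-3)(0.0314×10^-3) / 6.310×10^-9 = 8.06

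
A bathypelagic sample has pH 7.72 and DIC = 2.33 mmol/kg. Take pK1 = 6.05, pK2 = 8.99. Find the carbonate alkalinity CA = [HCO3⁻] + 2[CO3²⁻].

CA = [HCO3⁻] + 2[CO3²⁻] = (α₁ + 2α₂)·DIC
At pH 7.72: [H⁺]/K1 = 10^-1.67 = 0.021380, K2/[H⁺] = 10^-1.27 = 0.053703
α₁ = 1/(1 + 0.021380 + 0.053703) = 1/1.0751 = 0.9302; α₂ = α₁·K2/[H⁺] = 0.04995
α₁ + 2α₂ = 1.0301
CA = 1.0301 × 2.33 = 2.40 mmol/kg

CA = 2.40 mmol/kg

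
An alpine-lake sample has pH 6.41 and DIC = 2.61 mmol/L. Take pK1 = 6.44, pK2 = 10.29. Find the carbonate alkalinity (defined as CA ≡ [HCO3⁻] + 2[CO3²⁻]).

CA = 1.26 mmol/L

CA = [HCO3⁻] + 2[CO3²⁻] = (α₁ + 2α₂)·DIC
At pH 6.41: [H⁺]/K1 = 10^0.03 = 1.0715, K2/[H⁺] = 10^-3.88 = 0.00013183
α₁ = 1/(1 + 1.0715 + 0.00013183) = 1/2.0717 = 0.4827; α₂ = α₁·K2/[H⁺] = 6.363×10^-5
α₁ + 2α₂ = 0.4828
CA = 0.4828 × 2.61 = 1.26 mmol/L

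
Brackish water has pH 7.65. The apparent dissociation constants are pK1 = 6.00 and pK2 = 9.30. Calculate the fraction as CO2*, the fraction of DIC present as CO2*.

α₀ = 0.0214

α₀ = 1 / (1 + K1/[H⁺] + K1K2/[H⁺]²) = 1 / (1 + 10^+1.65 + 10^+0.00)
   = 1 / (1 + 44.668 + 1.0000) = 1/46.668 = 0.02143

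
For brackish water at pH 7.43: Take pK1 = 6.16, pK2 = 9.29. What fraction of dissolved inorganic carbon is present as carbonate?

α₂ = 0.0129

α₂ = 1 / (1 + [H⁺]/K2 + [H⁺]²/(K1K2)) = 1 / (1 + 10^+1.86 + 10^+0.59)
   = 1 / (1 + 72.444 + 3.8905) = 1/77.334 = 0.01293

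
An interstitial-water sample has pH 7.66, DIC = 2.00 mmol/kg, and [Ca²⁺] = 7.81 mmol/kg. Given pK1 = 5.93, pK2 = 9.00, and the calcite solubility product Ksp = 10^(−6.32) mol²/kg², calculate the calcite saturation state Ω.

Ω = 1.40

α₂ = 1 / (1 + [H⁺]/K2 + [H⁺]²/(K1K2)) = 1 / (1 + 10^+1.34 + 10^-0.39)
   = 1 / (1 + 21.878 + 0.40738) = 1/23.285 = 0.04295
[CO3²⁻] = α₂ × DIC = 0.04295 × 2.00 = 0.08589 mmol/kg
Ksp = 10^(−6.32) = 4.786×10^-7
Ω = [Ca²⁺][CO3²⁻]/Ksp = (7.81×10^-3)(8.589×10^-5) / 4.786×10^-7 = 1.40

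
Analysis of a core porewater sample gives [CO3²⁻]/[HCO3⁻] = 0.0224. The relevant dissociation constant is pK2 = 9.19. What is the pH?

pH = 7.54

From K2 = [H⁺][CO3²⁻]/[HCO3⁻]:  pH = pK2 + log₁₀([CO3²⁻]/[HCO3⁻])
log₁₀(0.0224) = -1.650
pH = 9.19 + (-1.650) = 7.54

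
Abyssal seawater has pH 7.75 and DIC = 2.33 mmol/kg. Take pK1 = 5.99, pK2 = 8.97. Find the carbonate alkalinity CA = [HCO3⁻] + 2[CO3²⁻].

CA = [HCO3⁻] + 2[CO3²⁻] = (α₁ + 2α₂)·DIC
At pH 7.75: [H⁺]/K1 = 10^-1.76 = 0.017378, K2/[H⁺] = 10^-1.22 = 0.060256
α₁ = 1/(1 + 0.017378 + 0.060256) = 1/1.0776 = 0.9280; α₂ = α₁·K2/[H⁺] = 0.05592
α₁ + 2α₂ = 1.0398
CA = 1.0398 × 2.33 = 2.42 mmol/kg

CA = 2.42 mmol/kg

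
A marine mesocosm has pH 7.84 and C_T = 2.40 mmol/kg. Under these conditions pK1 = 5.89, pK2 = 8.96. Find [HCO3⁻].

α₁ = 1 / (1 + [H⁺]/K1 + K2/[H⁺]) = 1 / (1 + 10^-1.95 + 10^-1.12)
   = 1 / (1 + 0.011220 + 0.075858) = 1/1.0871 = 0.9199
[HCO3⁻] = α₁ × DIC = 0.9199 × 2.40 = 2.21 mmol/kg

[HCO3⁻] = 2.21 mmol/kg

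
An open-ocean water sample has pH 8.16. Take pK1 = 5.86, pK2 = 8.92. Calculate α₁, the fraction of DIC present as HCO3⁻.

α₁ = 0.848

α₁ = 1 / (1 + [H⁺]/K1 + K2/[H⁺]) = 1 / (1 + 10^-2.30 + 10^-0.76)
   = 1 / (1 + 0.0050119 + 0.17378) = 1/1.1788 = 0.8483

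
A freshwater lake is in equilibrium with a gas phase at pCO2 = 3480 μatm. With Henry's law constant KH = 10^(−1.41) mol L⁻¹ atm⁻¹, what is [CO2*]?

[CO2*] = 135 μmol/L

KH = 10^(−1.41) = 3.890×10^-2 mol L⁻¹ atm⁻¹
[CO2*] = KH · pCO2 = 3.890×10^-2 × 3480×10^-6 atm = 1.35×10^-4 mol/L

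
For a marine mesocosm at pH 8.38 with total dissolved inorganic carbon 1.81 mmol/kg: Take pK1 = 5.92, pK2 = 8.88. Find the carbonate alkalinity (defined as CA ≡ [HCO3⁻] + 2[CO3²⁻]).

CA = 2.24 mmol/kg

CA = [HCO3⁻] + 2[CO3²⁻] = (α₁ + 2α₂)·DIC
At pH 8.38: [H⁺]/K1 = 10^-2.46 = 0.0034674, K2/[H⁺] = 10^-0.50 = 0.31623
α₁ = 1/(1 + 0.0034674 + 0.31623) = 1/1.3197 = 0.7578; α₂ = α₁·K2/[H⁺] = 0.2396
α₁ + 2α₂ = 1.2370
CA = 1.2370 × 1.81 = 2.24 mmol/kg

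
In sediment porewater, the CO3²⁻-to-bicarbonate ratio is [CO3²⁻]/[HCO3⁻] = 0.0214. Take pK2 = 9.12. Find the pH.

pH = 7.45

From K2 = [H⁺][CO3²⁻]/[HCO3⁻]:  pH = pK2 + log₁₀([CO3²⁻]/[HCO3⁻])
log₁₀(0.0214) = -1.670
pH = 9.12 + (-1.670) = 7.45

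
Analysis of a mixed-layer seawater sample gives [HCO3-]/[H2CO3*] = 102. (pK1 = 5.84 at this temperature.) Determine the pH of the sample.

From K1 = [H⁺][HCO3-]/[H2CO3*]:  pH = pK1 + log₁₀([HCO3-]/[H2CO3*])
log₁₀(102) = +2.009
pH = 5.84 + (+2.009) = 7.85

pH = 7.85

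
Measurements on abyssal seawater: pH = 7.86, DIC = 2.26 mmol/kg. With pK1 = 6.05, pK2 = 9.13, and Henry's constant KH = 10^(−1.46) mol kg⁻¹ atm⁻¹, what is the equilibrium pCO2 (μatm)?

pCO2 = 944 μatm

α₀ = 1 / (1 + K1/[H⁺] + K1K2/[H⁺]²) = 1 / (1 + 10^+1.81 + 10^+0.54)
   = 1 / (1 + 64.565 + 3.4674) = 1/69.033 = 0.01449
[CO2*] = α₀ × DIC = 0.01449 × 2.26 = 0.03274 mmol/kg
pCO2 = [CO2*]/KH = 3.274×10^-5 / 3.467×10^-2 = 944 μatm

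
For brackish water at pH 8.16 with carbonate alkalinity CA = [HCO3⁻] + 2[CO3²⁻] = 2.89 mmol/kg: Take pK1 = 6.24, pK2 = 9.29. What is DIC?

CA = [HCO3⁻] + 2[CO3²⁻] = (α₁ + 2α₂)·DIC
At pH 8.16: [H⁺]/K1 = 10^-1.92 = 0.012023, K2/[H⁺] = 10^-1.13 = 0.074131
α₁ = 1/(1 + 0.012023 + 0.074131) = 1/1.0862 = 0.9207; α₂ = α₁·K2/[H⁺] = 0.06825
α₁ + 2α₂ = 1.0572
DIC = CA / (α₁ + 2α₂) = 2.89 / 1.0572 = 2.73 mmol/kg

DIC = 2.73 mmol/kg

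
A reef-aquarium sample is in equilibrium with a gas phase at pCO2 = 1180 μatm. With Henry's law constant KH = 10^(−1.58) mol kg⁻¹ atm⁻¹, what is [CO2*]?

[CO2*] = 31.0 μmol/kg

KH = 10^(−1.58) = 2.630×10^-2 mol kg⁻¹ atm⁻¹
[CO2*] = KH · pCO2 = 2.630×10^-2 × 1180×10^-6 atm = 3.10×10^-5 mol/kg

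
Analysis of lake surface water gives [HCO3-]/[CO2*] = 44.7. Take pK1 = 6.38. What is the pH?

From K1 = [H⁺][HCO3-]/[CO2*]:  pH = pK1 + log₁₀([HCO3-]/[CO2*])
log₁₀(44.7) = +1.650
pH = 6.38 + (+1.650) = 8.03

pH = 8.03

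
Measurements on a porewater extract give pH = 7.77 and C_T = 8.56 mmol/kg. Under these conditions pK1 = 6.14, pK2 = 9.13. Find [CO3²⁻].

α₂ = 1 / (1 + [H⁺]/K2 + [H⁺]²/(K1K2)) = 1 / (1 + 10^+1.36 + 10^-0.27)
   = 1 / (1 + 22.909 + 0.53703) = 1/24.446 = 0.04091
[CO3²⁻] = α₂ × DIC = 0.04091 × 8.56 = 0.350 mmol/kg

[CO3²⁻] = 0.350 mmol/kg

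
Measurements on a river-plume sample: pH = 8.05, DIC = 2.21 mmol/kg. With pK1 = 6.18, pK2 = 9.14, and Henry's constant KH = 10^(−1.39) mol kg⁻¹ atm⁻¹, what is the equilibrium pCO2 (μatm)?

α₀ = 1 / (1 + K1/[H⁺] + K1K2/[H⁺]²) = 1 / (1 + 10^+1.87 + 10^+0.78)
   = 1 / (1 + 74.131 + 6.0256) = 1/81.157 = 0.01232
[CO2*] = α₀ × DIC = 0.01232 × 2.21 = 0.02723 mmol/kg
pCO2 = [CO2*]/KH = 2.723×10^-5 / 4.074×10^-2 = 668 μatm

pCO2 = 668 μatm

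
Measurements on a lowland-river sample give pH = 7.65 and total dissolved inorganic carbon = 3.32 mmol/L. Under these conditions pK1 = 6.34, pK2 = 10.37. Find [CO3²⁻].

[CO3²⁻] = 6.02 μmol/L

α₂ = 1 / (1 + [H⁺]/K2 + [H⁺]²/(K1K2)) = 1 / (1 + 10^+2.72 + 10^+1.41)
   = 1 / (1 + 524.81 + 25.704) = 1/551.51 = 0.001813
[CO3²⁻] = α₂ × DIC = 0.001813 × 3.32 = 0.00602 mmol/L = 6.02 μmol/L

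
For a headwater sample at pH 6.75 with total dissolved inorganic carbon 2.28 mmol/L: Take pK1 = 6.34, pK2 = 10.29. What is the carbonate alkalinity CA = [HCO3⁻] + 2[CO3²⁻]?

CA = 1.64 mmol/L

CA = [HCO3⁻] + 2[CO3²⁻] = (α₁ + 2α₂)·DIC
At pH 6.75: [H⁺]/K1 = 10^-0.41 = 0.38905, K2/[H⁺] = 10^-3.54 = 0.00028840
α₁ = 1/(1 + 0.38905 + 0.00028840) = 1/1.3893 = 0.7198; α₂ = α₁·K2/[H⁺] = 0.0002076
α₁ + 2α₂ = 0.7202
CA = 0.7202 × 2.28 = 1.64 mmol/L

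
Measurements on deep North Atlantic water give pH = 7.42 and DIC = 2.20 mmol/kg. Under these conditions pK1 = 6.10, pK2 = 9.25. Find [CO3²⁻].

[CO3²⁻] = 0.0306 mmol/kg

α₂ = 1 / (1 + [H⁺]/K2 + [H⁺]²/(K1K2)) = 1 / (1 + 10^+1.83 + 10^+0.51)
   = 1 / (1 + 67.608 + 3.2359) = 1/71.844 = 0.01392
[CO3²⁻] = α₂ × DIC = 0.01392 × 2.20 = 0.0306 mmol/kg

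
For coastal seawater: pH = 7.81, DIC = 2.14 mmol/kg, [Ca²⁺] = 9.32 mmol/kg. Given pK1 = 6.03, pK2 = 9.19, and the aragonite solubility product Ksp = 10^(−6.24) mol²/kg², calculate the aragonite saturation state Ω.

Ω = 1.37

α₂ = 1 / (1 + [H⁺]/K2 + [H⁺]²/(K1K2)) = 1 / (1 + 10^+1.38 + 10^-0.40)
   = 1 / (1 + 23.988 + 0.39811) = 1/25.386 = 0.03939
[CO3²⁻] = α₂ × DIC = 0.03939 × 2.14 = 0.08430 mmol/kg
Ksp = 10^(−6.24) = 5.754×10^-7
Ω = [Ca²⁺][CO3²⁻]/Ksp = (9.32×10^-3)(8.430×10^-5) / 5.754×10^-7 = 1.37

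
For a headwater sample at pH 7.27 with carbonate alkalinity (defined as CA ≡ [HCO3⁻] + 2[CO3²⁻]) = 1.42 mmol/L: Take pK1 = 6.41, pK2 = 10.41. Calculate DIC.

CA = [HCO3⁻] + 2[CO3²⁻] = (α₁ + 2α₂)·DIC
At pH 7.27: [H⁺]/K1 = 10^-0.86 = 0.13804, K2/[H⁺] = 10^-3.14 = 0.00072444
α₁ = 1/(1 + 0.13804 + 0.00072444) = 1/1.1388 = 0.8781; α₂ = α₁·K2/[H⁺] = 0.0006362
α₁ + 2α₂ = 0.8794
DIC = CA / (α₁ + 2α₂) = 1.42 / 0.8794 = 1.61 mmol/L

DIC = 1.61 mmol/L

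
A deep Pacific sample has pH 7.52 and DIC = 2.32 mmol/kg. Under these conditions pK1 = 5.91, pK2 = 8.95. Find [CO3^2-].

α₂ = 1 / (1 + [H⁺]/K2 + [H⁺]²/(K1K2)) = 1 / (1 + 10^+1.43 + 10^-0.18)
   = 1 / (1 + 26.915 + 0.66069) = 1/28.576 = 0.03499
[CO3²⁻] = α₂ × DIC = 0.03499 × 2.32 = 0.0812 mmol/kg

[CO3²⁻] = 0.0812 mmol/kg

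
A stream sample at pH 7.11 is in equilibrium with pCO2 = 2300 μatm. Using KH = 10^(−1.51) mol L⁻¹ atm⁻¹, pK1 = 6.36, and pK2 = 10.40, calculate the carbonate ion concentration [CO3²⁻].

[CO3²⁻] = 0.205 μmol/L

[CO2*] = KH · pCO2 = 10^(−1.51) × 2300×10^-6 = 7.108×10^-5 mol/L
α₀ = 1/(1 + K1/[H⁺] + K1K2/[H⁺]²) = 1/(1 + 10^+0.75 + 10^-2.54) = 0.1509
DIC = [CO2*]/α₀ = 7.108×10^-5 / 0.1509 = 0.4710 mmol/L
[CO3²⁻] = α₂·DIC; α₂ = 0.0004352, so [CO3²⁻] = 0.0004352 × 0.4710 = 0.000205 mmol/L = 0.205 μmol/L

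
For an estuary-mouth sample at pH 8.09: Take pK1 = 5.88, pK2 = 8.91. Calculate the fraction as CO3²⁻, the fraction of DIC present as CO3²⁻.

α₂ = 1 / (1 + [H⁺]/K2 + [H⁺]²/(K1K2)) = 1 / (1 + 10^+0.82 + 10^-1.39)
   = 1 / (1 + 6.6069 + 0.040738) = 1/7.6477 = 0.1308

α₂ = 0.131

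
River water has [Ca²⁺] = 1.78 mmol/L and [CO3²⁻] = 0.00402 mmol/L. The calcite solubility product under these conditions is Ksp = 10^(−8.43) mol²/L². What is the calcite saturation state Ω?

Ω = 1.93

Ksp = 10^(−8.43) = 3.715×10^-9
Ω = [Ca²⁺][CO3²⁻]/Ksp = (1.78×10^-3)(0.00402×10^-3) / 3.715×10^-9 = 1.93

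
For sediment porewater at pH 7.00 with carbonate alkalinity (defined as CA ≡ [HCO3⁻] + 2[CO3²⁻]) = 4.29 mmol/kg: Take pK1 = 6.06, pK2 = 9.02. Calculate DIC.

DIC = 4.73 mmol/kg

CA = [HCO3⁻] + 2[CO3²⁻] = (α₁ + 2α₂)·DIC
At pH 7.00: [H⁺]/K1 = 10^-0.94 = 0.11482, K2/[H⁺] = 10^-2.02 = 0.0095499
α₁ = 1/(1 + 0.11482 + 0.0095499) = 1/1.1244 = 0.8894; α₂ = α₁·K2/[H⁺] = 0.008494
α₁ + 2α₂ = 0.9064
DIC = CA / (α₁ + 2α₂) = 4.29 / 0.9064 = 4.73 mmol/kg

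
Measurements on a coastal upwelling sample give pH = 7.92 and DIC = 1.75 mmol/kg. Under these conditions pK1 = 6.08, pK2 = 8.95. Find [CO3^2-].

[CO3²⁻] = 0.147 mmol/kg

α₂ = 1 / (1 + [H⁺]/K2 + [H⁺]²/(K1K2)) = 1 / (1 + 10^+1.03 + 10^-0.81)
   = 1 / (1 + 10.715 + 0.15488) = 1/11.870 = 0.08425
[CO3²⁻] = α₂ × DIC = 0.08425 × 1.75 = 0.147 mmol/kg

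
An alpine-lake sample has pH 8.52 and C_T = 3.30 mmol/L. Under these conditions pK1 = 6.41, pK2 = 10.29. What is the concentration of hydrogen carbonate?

α₁ = 1 / (1 + [H⁺]/K1 + K2/[H⁺]) = 1 / (1 + 10^-2.11 + 10^-1.77)
   = 1 / (1 + 0.0077625 + 0.016982) = 1/1.0247 = 0.9759
[HCO3⁻] = α₁ × DIC = 0.9759 × 3.30 = 3.22 mmol/L

[HCO3⁻] = 3.22 mmol/L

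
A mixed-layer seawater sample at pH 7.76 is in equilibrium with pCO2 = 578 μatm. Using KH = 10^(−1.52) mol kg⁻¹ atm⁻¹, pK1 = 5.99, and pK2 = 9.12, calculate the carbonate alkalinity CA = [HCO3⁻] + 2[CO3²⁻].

[CO2*] = KH · pCO2 = 10^(−1.52) × 578×10^-6 = 1.746×10^-5 mol/kg
α₀ = 1/(1 + K1/[H⁺] + K1K2/[H⁺]²) = 1/(1 + 10^+1.77 + 10^+0.41) = 0.01601
DIC = [CO2*]/α₀ = 1.746×10^-5 / 0.01601 = 1.090 mmol/kg
CA = (α₁ + 2α₂)·DIC = (0.9428 + 2×0.04116) × 1.090 = 1.12 mmol/kg

CA = 1.12 mmol/kg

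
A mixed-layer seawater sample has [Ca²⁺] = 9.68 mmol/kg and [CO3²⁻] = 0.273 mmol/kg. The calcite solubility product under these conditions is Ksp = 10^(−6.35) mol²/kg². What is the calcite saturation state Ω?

Ksp = 10^(−6.35) = 4.467×10^-7
Ω = [Ca²⁺][CO3²⁻]/Ksp = (9.68×10^-3)(0.273×10^-3) / 4.467×10^-7 = 5.92

Ω = 5.92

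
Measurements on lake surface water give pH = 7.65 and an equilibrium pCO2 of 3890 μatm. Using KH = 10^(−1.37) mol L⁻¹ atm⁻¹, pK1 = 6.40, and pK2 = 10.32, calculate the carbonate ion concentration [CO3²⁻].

[CO2*] = KH · pCO2 = 10^(−1.37) × 3890×10^-6 = 1.659×10^-4 mol/L
α₀ = 1/(1 + K1/[H⁺] + K1K2/[H⁺]²) = 1/(1 + 10^+1.25 + 10^-1.42) = 0.05313
DIC = [CO2*]/α₀ = 1.659×10^-4 / 0.05313 = 3.123 mmol/L
[CO3²⁻] = α₂·DIC; α₂ = 0.002020, so [CO3²⁻] = 0.002020 × 3.123 = 0.00631 mmol/L = 6.31 μmol/L

[CO3²⁻] = 6.31 μmol/L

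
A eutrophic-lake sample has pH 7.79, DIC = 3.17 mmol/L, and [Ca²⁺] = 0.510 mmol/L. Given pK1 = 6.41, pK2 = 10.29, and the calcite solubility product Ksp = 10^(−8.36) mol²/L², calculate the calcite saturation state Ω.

Ω = 1.12

α₂ = 1 / (1 + [H⁺]/K2 + [H⁺]²/(K1K2)) = 1 / (1 + 10^+2.50 + 10^+1.12)
   = 1 / (1 + 316.23 + 13.183) = 1/330.41 = 0.003027
[CO3²⁻] = α₂ × DIC = 0.003027 × 3.17 = 0.009594 mmol/L = 9.594 μmol/L
Ksp = 10^(−8.36) = 4.365×10^-9
Ω = [Ca²⁺][CO3²⁻]/Ksp = (0.510×10^-3)(9.594×10^-6) / 4.365×10^-9 = 1.12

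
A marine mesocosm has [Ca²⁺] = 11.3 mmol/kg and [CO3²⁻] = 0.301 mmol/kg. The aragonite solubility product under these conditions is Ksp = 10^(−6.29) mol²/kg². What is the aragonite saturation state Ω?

Ksp = 10^(−6.29) = 5.129×10^-7
Ω = [Ca²⁺][CO3²⁻]/Ksp = (11.3×10^-3)(0.301×10^-3) / 5.129×10^-7 = 6.63

Ω = 6.63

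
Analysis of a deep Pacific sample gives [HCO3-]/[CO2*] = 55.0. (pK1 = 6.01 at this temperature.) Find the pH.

pH = 7.75

From K1 = [H⁺][HCO3-]/[CO2*]:  pH = pK1 + log₁₀([HCO3-]/[CO2*])
log₁₀(55.0) = +1.740
pH = 6.01 + (+1.740) = 7.75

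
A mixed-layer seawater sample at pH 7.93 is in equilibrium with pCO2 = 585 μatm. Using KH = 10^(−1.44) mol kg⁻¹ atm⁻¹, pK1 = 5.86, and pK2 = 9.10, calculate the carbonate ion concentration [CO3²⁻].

[CO3²⁻] = 0.169 mmol/kg

[CO2*] = KH · pCO2 = 10^(−1.44) × 585×10^-6 = 2.124×10^-5 mol/kg
α₀ = 1/(1 + K1/[H⁺] + K1K2/[H⁺]²) = 1/(1 + 10^+2.07 + 10^+0.90) = 0.007909
DIC = [CO2*]/α₀ = 2.124×10^-5 / 0.007909 = 2.685 mmol/kg
[CO3²⁻] = α₂·DIC; α₂ = 0.06283, so [CO3²⁻] = 0.06283 × 2.685 = 0.169 mmol/kg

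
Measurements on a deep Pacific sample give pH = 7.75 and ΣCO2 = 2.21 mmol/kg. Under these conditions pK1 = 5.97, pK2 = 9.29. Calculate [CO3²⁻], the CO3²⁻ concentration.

[CO3²⁻] = 0.0610 mmol/kg

α₂ = 1 / (1 + [H⁺]/K2 + [H⁺]²/(K1K2)) = 1 / (1 + 10^+1.54 + 10^-0.24)
   = 1 / (1 + 34.674 + 0.57544) = 1/36.249 = 0.02759
[CO3²⁻] = α₂ × DIC = 0.02759 × 2.21 = 0.0610 mmol/kg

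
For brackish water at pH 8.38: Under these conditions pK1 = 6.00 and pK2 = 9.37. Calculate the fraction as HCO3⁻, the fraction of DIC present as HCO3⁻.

α₁ = 1 / (1 + [H⁺]/K1 + K2/[H⁺]) = 1 / (1 + 10^-2.38 + 10^-0.99)
   = 1 / (1 + 0.0041687 + 0.10233) = 1/1.1065 = 0.9038

α₁ = 0.904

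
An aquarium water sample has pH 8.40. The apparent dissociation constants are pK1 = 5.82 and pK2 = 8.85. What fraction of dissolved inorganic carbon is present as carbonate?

α₂ = 0.261

α₂ = 1 / (1 + [H⁺]/K2 + [H⁺]²/(K1K2)) = 1 / (1 + 10^+0.45 + 10^-2.13)
   = 1 / (1 + 2.8184 + 0.0074131) = 1/3.8258 = 0.2614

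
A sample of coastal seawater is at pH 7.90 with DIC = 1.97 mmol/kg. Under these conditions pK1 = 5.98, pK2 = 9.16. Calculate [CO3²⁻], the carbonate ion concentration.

α₂ = 1 / (1 + [H⁺]/K2 + [H⁺]²/(K1K2)) = 1 / (1 + 10^+1.26 + 10^-0.66)
   = 1 / (1 + 18.197 + 0.21878) = 1/19.416 = 0.05150
[CO3²⁻] = α₂ × DIC = 0.05150 × 1.97 = 0.101 mmol/kg

[CO3²⁻] = 0.101 mmol/kg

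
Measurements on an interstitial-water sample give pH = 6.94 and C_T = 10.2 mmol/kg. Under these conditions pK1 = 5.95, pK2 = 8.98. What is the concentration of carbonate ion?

α₂ = 1 / (1 + [H⁺]/K2 + [H⁺]²/(K1K2)) = 1 / (1 + 10^+2.04 + 10^+1.05)
   = 1 / (1 + 109.65 + 11.220) = 1/121.87 = 0.008206
[CO3²⁻] = α₂ × DIC = 0.008206 × 10.2 = 0.0837 mmol/kg

[CO3²⁻] = 0.0837 mmol/kg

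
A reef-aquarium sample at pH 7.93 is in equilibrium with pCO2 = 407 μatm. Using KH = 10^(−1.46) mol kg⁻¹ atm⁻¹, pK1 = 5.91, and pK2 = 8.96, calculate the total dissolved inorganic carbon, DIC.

[CO2*] = KH · pCO2 = 10^(−1.46) × 407×10^-6 = 1.411×10^-5 mol/kg
α₀ = 1/(1 + K1/[H⁺] + K1K2/[H⁺]²) = 1/(1 + 10^+2.02 + 10^+0.99) = 0.008659
DIC = [CO2*]/α₀ = 1.411×10^-5 / 0.008659 = 1.63 mmol/kg

DIC = 1.63 mmol/kg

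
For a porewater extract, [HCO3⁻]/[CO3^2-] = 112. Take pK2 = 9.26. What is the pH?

From K2 = [H⁺][CO3^2-]/[HCO3⁻]:  pH = pK2 − log₁₀([HCO3⁻]/[CO3^2-])
log₁₀(112) = +2.049
pH = 9.26 − (+2.049) = 7.21

pH = 7.21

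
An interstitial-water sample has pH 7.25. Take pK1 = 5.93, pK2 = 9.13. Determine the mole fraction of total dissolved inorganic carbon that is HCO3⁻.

α₁ = 1 / (1 + [H⁺]/K1 + K2/[H⁺]) = 1 / (1 + 10^-1.32 + 10^-1.88)
   = 1 / (1 + 0.047863 + 0.013183) = 1/1.0610 = 0.9425

α₁ = 0.942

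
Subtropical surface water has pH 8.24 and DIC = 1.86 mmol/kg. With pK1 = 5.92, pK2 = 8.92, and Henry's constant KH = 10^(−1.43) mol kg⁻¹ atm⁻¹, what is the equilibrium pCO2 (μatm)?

α₀ = 1 / (1 + K1/[H⁺] + K1K2/[H⁺]²) = 1 / (1 + 10^+2.32 + 10^+1.64)
   = 1 / (1 + 208.93 + 43.652) = 1/253.58 = 0.003944
[CO2*] = α₀ × DIC = 0.003944 × 1.86 = 0.007335 mmol/kg = 7.335 μmol/kg
pCO2 = [CO2*]/KH = 7.335×10^-6 / 3.715×10^-2 = 197 μatm

pCO2 = 197 μatm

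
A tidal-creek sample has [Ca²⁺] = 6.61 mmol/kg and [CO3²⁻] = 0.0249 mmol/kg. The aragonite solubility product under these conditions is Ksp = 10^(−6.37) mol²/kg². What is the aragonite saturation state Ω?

Ksp = 10^(−6.37) = 4.266×10^-7
Ω = [Ca²⁺][CO3²⁻]/Ksp = (6.61×10^-3)(0.0249×10^-3) / 4.266×10^-7 = 0.386

Ω = 0.386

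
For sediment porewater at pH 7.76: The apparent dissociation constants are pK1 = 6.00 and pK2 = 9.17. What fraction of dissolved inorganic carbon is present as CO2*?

α₀ = 0.0165

α₀ = 1 / (1 + K1/[H⁺] + K1K2/[H⁺]²) = 1 / (1 + 10^+1.76 + 10^+0.35)
   = 1 / (1 + 57.544 + 2.2387) = 1/60.783 = 0.01645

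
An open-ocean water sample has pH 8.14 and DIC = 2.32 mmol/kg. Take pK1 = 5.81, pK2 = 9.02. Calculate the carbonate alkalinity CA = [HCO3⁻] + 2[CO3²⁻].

CA = 2.58 mmol/kg

CA = [HCO3⁻] + 2[CO3²⁻] = (α₁ + 2α₂)·DIC
At pH 8.14: [H⁺]/K1 = 10^-2.33 = 0.0046774, K2/[H⁺] = 10^-0.88 = 0.13183
α₁ = 1/(1 + 0.0046774 + 0.13183) = 1/1.1365 = 0.8799; α₂ = α₁·K2/[H⁺] = 0.1160
α₁ + 2α₂ = 1.1119
CA = 1.1119 × 2.32 = 2.58 mmol/kg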